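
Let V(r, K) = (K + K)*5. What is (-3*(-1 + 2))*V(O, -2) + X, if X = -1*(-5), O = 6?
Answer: 65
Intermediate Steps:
V(r, K) = 10*K (V(r, K) = (2*K)*5 = 10*K)
X = 5
(-3*(-1 + 2))*V(O, -2) + X = (-3*(-1 + 2))*(10*(-2)) + 5 = -3*1*(-20) + 5 = -3*(-20) + 5 = 60 + 5 = 65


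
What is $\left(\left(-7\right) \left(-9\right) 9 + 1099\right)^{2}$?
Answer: $2775556$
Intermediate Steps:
$\left(\left(-7\right) \left(-9\right) 9 + 1099\right)^{2} = \left(63 \cdot 9 + 1099\right)^{2} = \left(567 + 1099\right)^{2} = 1666^{2} = 2775556$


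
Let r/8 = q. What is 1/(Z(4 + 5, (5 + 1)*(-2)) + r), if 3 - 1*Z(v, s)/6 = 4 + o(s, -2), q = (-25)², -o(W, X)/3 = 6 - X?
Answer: 1/5138 ≈ 0.00019463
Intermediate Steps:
o(W, X) = -18 + 3*X (o(W, X) = -3*(6 - X) = -18 + 3*X)
q = 625
Z(v, s) = 138 (Z(v, s) = 18 - 6*(4 + (-18 + 3*(-2))) = 18 - 6*(4 + (-18 - 6)) = 18 - 6*(4 - 24) = 18 - 6*(-20) = 18 + 120 = 138)
r = 5000 (r = 8*625 = 5000)
1/(Z(4 + 5, (5 + 1)*(-2)) + r) = 1/(138 + 5000) = 1/5138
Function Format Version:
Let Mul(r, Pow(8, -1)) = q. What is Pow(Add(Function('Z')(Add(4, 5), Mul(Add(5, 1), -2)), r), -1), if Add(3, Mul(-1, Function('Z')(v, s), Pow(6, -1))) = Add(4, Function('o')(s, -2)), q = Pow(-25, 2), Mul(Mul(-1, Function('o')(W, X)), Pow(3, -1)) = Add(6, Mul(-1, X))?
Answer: Rational(1, 5138) ≈ 0.00019463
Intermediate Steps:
Function('o')(W, X) = Add(-18, Mul(3, X)) (Function('o')(W, X) = Mul(-3, Add(6, Mul(-1, X))) = Add(-18, Mul(3, X)))
q = 625
Function('Z')(v, s) = 138 (Function('Z')(v, s) = Add(18, Mul(-6, Add(4, Add(-18, Mul(3, -2))))) = Add(18, Mul(-6, Add(4, Add(-18, -6)))) = Add(18, Mul(-6, Add(4, -24))) = Add(18, Mul(-6, -20)) = Add(18, 120) = 138)
r = 5000 (r = Mul(8, 625) = 5000)
Pow(Add(Function('Z')(Add(4, 5), Mul(Add(5, 1), -2)), r), -1) = Pow(Add(138, 5000), -1) = Pow(5138, -1) = Rational(1, 5138)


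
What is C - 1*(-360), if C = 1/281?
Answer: 101161/281 ≈ 360.00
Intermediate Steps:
C = 1/281 ≈ 0.0035587
C - 1*(-360) = 1/281 - 1*(-360) = 1/281 + 360 = 101161/281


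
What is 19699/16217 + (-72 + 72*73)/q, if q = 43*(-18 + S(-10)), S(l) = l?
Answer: -15087833/4881317 ≈ -3.0909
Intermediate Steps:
q = -1204 (q = 43*(-18 - 10) = 43*(-28) = -1204)
19699/16217 + (-72 + 72*73)/q = 19699/16217 + (-72 + 72*73)/(-1204) = 19699*(1/16217) + (-72 + 5256)*(-1/1204) = 19699/16217 + 5184*(-1/1204) = 19699/16217 - 1296/301 = -15087833/4881317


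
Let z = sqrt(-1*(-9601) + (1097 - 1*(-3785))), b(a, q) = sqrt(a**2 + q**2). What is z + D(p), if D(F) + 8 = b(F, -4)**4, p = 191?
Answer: 1332031001 + sqrt(14483) ≈ 1.3320e+9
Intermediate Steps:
D(F) = -8 + (16 + F**2)**2 (D(F) = -8 + (sqrt(F**2 + (-4)**2))**4 = -8 + (sqrt(F**2 + 16))**4 = -8 + (sqrt(16 + F**2))**4 = -8 + (16 + F**2)**2)
z = sqrt(14483) (z = sqrt(9601 + (1097 + 3785)) = sqrt(9601 + 4882) = sqrt(14483) ≈ 120.35)
z + D(p) = sqrt(14483) + (-8 + (16 + 191**2)**2) = sqrt(14483) + (-8 + (16 + 36481)**2) = sqrt(14483) + (-8 + 36497**2) = sqrt(14483) + (-8 + 1332031009) = sqrt(14483) + 1332031001 = 1332031001 + sqrt(14483)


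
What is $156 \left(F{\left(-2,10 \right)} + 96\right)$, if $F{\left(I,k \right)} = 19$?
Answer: $17940$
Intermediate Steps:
$156 \left(F{\left(-2,10 \right)} + 96\right) = 156 \left(19 + 96\right) = 156 \cdot 115 = 17940$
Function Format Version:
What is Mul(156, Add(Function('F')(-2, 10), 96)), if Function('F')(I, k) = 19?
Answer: 17940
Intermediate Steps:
Mul(156, Add(Function('F')(-2, 10), 96)) = Mul(156, Add(19, 96)) = Mul(156, 115) = 17940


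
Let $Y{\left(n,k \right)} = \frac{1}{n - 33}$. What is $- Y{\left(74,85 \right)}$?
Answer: $- \frac{1}{41} \approx -0.02439$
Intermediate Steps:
$Y{\left(n,k \right)} = \frac{1}{-33 + n}$
$- Y{\left(74,85 \right)} = - \frac{1}{-33 + 74} = - \frac{1}{41}$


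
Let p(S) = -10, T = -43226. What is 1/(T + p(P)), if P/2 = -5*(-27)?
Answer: -1/43236 ≈ -2.3129e-5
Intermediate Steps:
P = 270 (P = 2*(-5*(-27)) = 2*135 = 270)
1/(T + p(P)) = 1/(-43226 - 10) = 1/(-43236) = -1/43236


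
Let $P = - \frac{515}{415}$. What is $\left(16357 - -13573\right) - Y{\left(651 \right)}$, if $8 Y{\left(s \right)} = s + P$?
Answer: $\frac{9909795}{332} \approx 29849.0$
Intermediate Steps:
$P = - \frac{103}{83}$ ($P = \left(-515\right) \frac{1}{415} = - \frac{103}{83} \approx -1.241$)
$Y{\left(s \right)} = - \frac{103}{664} + \frac{s}{8}$ ($Y{\left(s \right)} = \frac{s - \frac{103}{83}}{8} = \frac{- \frac{103}{83} + s}{8} = - \frac{103}{664} + \frac{s}{8}$)
$\left(16357 - -13573\right) - Y{\left(651 \right)} = \left(16357 - -13573\right) - \left(- \frac{103}{664} + \frac{1}{8} \cdot 651\right) = \left(16357 + 13573\right) - \left(- \frac{103}{664} + \frac{651}{8}\right) = 29930 - \frac{26965}{332} = \frac{9909795}{332}$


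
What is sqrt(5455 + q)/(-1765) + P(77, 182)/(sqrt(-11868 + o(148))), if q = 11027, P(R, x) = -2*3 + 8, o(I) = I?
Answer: -sqrt(16482)/1765 - I*sqrt(2930)/2930 ≈ -0.072738 - 0.018474*I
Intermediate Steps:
P(R, x) = 2 (P(R, x) = -6 + 8 = 2)
sqrt(5455 + q)/(-1765) + P(77, 182)/(sqrt(-11868 + o(148))) = sqrt(5455 + 11027)/(-1765) + 2/(sqrt(-11868 + 148)) = sqrt(16482)*(-1/1765) + 2/(sqrt(-11720)) = -sqrt(16482)/1765 + 2/((2*I*sqrt(2930))) = -sqrt(16482)/1765 + 2*(-I*sqrt(2930)/5860) = -sqrt(16482)/1765 - I*sqrt(2930)/2930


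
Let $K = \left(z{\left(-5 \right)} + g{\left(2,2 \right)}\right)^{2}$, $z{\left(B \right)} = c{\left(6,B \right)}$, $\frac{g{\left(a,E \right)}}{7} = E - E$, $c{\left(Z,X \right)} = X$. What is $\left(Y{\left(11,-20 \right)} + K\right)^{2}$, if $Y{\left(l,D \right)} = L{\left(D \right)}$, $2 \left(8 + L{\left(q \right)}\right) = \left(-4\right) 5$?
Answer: $49$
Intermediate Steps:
$L{\left(q \right)} = -18$ ($L{\left(q \right)} = -8 + \frac{\left(-4\right) 5}{2} = -8 + \frac{1}{2} \left(-20\right) = -8 - 10 = -18$)
$g{\left(a,E \right)} = 0$ ($g{\left(a,E \right)} = 7 \left(E - E\right) = 7 \cdot 0 = 0$)
$Y{\left(l,D \right)} = -18$
$z{\left(B \right)} = B$
$K = 25$ ($K = \left(-5 + 0\right)^{2} = \left(-5\right)^{2} = 25$)
$\left(Y{\left(11,-20 \right)} + K\right)^{2} = \left(-18 + 25\right)^{2} = 7^{2} = 49$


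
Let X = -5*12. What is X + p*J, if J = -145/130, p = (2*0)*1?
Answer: -60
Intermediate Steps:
p = 0 (p = 0*1 = 0)
X = -60
J = -29/26 (J = -145*1/130 = -29/26 ≈ -1.1154)
X + p*J = -60 + 0*(-29/26) = -60 + 0 = -60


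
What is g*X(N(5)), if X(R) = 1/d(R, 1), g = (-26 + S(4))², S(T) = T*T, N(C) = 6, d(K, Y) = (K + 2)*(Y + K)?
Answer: 25/14 ≈ 1.7857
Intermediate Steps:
d(K, Y) = (2 + K)*(K + Y)
S(T) = T²
g = 100 (g = (-26 + 4²)² = (-26 + 16)² = (-10)² = 100)
X(R) = 1/(2 + R² + 3*R) (X(R) = 1/(R² + 2*R + 2*1 + R*1) = 1/(R² + 2*R + 2 + R) = 1/(2 + R² + 3*R))
g*X(N(5)) = 100/(2 + 6² + 3*6) = 100/(2 + 36 + 18) = 100/56 = 100*(1/56) = 25/14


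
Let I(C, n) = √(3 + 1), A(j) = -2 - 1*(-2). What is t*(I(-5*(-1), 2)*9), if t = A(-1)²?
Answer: 0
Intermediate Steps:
A(j) = 0 (A(j) = -2 + 2 = 0)
I(C, n) = 2 (I(C, n) = √4 = 2)
t = 0 (t = 0² = 0)
t*(I(-5*(-1), 2)*9) = 0*(2*9) = 0*18 = 0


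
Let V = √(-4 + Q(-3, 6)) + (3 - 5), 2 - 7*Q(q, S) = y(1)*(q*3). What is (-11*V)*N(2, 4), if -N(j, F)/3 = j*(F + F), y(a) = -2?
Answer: -1056 + 1056*I*√77/7 ≈ -1056.0 + 1323.8*I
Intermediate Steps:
Q(q, S) = 2/7 + 6*q/7 (Q(q, S) = 2/7 - (-2)*q*3/7 = 2/7 - (-2)*3*q/7 = 2/7 - (-6)*q/7 = 2/7 + 6*q/7)
N(j, F) = -6*F*j (N(j, F) = -3*j*(F + F) = -3*j*2*F = -6*F*j)
V = -2 + 2*I*√77/7 (V = √(-4 + (2/7 + (6/7)*(-3))) + (3 - 5) = √(-4 + (2/7 - 18/7)) - 2 = √(-4 - 16/7) - 2 = √(-44/7) - 2 = 2*I*√77/7 - 2 = -2 + 2*I*√77/7 ≈ -2.0 + 2.5071*I)
(-11*V)*N(2, 4) = (-11*(-2 + 2*I*√77/7))*(-6*4*2) = (22 - 22*I*√77/7)*(-48) = -1056 + 1056*I*√77/7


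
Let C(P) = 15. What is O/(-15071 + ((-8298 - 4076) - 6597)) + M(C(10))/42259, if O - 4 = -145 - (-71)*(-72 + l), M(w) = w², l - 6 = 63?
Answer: 11309568/719290439 ≈ 0.015723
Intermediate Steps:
l = 69 (l = 6 + 63 = 69)
O = -354 (O = 4 + (-145 - (-71)*(-72 + 69)) = 4 + (-145 - (-71)*(-3)) = 4 + (-145 - 1*213) = 4 + (-145 - 213) = 4 - 358 = -354)
O/(-15071 + ((-8298 - 4076) - 6597)) + M(C(10))/42259 = -354/(-15071 + ((-8298 - 4076) - 6597)) + 15²/42259 = -354/(-15071 + (-12374 - 6597)) + 225*(1/42259) = -354/(-15071 - 18971) + 225/42259 = -354/(-34042) + 225/42259 = -354*(-1/34042) + 225/42259 = 177/17021 + 225/42259 = 11309568/719290439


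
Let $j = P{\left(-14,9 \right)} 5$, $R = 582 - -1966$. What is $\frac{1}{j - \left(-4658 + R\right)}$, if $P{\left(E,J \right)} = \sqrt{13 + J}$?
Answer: $\frac{211}{445155} - \frac{\sqrt{22}}{890310} \approx 0.00046872$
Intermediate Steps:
$R = 2548$ ($R = 582 + 1966 = 2548$)
$j = 5 \sqrt{22}$ ($j = \sqrt{13 + 9} \cdot 5 = \sqrt{22} \cdot 5 = 5 \sqrt{22} \approx 23.452$)
$\frac{1}{j - \left(-4658 + R\right)} = \frac{1}{5 \sqrt{22} + \left(4658 - 2548\right)} = \frac{1}{5 \sqrt{22} + 2110} = \frac{1}{2110 + 5 \sqrt{22}}$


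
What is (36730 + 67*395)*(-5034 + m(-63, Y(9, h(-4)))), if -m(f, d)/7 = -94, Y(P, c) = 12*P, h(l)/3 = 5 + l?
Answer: -276541320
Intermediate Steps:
h(l) = 15 + 3*l (h(l) = 3*(5 + l) = 15 + 3*l)
m(f, d) = 658 (m(f, d) = -7*(-94) = 658)
(36730 + 67*395)*(-5034 + m(-63, Y(9, h(-4)))) = (36730 + 67*395)*(-5034 + 658) = (36730 + 26465)*(-4376) = 63195*(-4376) = -276541320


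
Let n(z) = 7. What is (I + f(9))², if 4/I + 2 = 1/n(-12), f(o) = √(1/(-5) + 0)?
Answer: 3751/845 - 56*I*√5/65 ≈ 4.4391 - 1.9265*I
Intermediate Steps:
f(o) = I*√5/5 (f(o) = √(-⅕ + 0) = √(-⅕) = I*√5/5)
I = -28/13 (I = 4/(-2 + 1/7) = 4/(-2 + ⅐) = 4/(-13/7) = 4*(-7/13) = -28/13 ≈ -2.1538)
(I + f(9))² = (-28/13 + I*√5/5)²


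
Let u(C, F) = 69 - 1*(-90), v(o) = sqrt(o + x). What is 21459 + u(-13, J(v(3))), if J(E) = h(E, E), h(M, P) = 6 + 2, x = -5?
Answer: 21618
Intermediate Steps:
v(o) = sqrt(-5 + o) (v(o) = sqrt(o - 5) = sqrt(-5 + o))
h(M, P) = 8
J(E) = 8
u(C, F) = 159 (u(C, F) = 69 + 90 = 159)
21459 + u(-13, J(v(3))) = 21459 + 159 = 21618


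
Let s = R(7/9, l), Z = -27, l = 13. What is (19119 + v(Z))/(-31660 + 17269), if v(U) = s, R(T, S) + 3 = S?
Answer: -19129/14391 ≈ -1.3292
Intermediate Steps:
R(T, S) = -3 + S
s = 10 (s = -3 + 13 = 10)
v(U) = 10
(19119 + v(Z))/(-31660 + 17269) = (19119 + 10)/(-31660 + 17269) = 19129/(-14391) = 19129*(-1/14391) = -19129/14391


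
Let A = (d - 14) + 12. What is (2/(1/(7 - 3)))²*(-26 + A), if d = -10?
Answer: -2432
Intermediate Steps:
A = -12 (A = (-10 - 14) + 12 = -24 + 12 = -12)
(2/(1/(7 - 3)))²*(-26 + A) = (2/(1/(7 - 3)))²*(-26 - 12) = (2/(1/4))²*(-38) = (2/(¼))²*(-38) = (2*4)²*(-38) = 8²*(-38) = 64*(-38) = -2432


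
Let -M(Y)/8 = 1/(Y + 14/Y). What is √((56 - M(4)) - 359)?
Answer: I*√67935/15 ≈ 17.376*I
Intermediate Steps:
M(Y) = -8/(Y + 14/Y)
√((56 - M(4)) - 359) = √((56 - (-8)*4/(14 + 4²)) - 359) = √((56 - (-8)*4/(14 + 16)) - 359) = √((56 - (-8)*4/30) - 359) = √((56 - 1*(-16/15)) - 359) = √((56 + 16/15) - 359) = √(856/15 - 359) = √(-4529/15) = I*√67935/15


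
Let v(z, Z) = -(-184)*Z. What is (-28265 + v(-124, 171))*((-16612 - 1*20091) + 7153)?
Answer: -94530450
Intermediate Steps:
v(z, Z) = 184*Z
(-28265 + v(-124, 171))*((-16612 - 1*20091) + 7153) = (-28265 + 184*171)*((-16612 - 1*20091) + 7153) = (-28265 + 31464)*((-16612 - 20091) + 7153) = 3199*(-36703 + 7153) = 3199*(-29550) = -94530450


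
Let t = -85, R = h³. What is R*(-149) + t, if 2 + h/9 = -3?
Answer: 13577540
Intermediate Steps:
h = -45 (h = -18 + 9*(-3) = -18 - 27 = -45)
R = -91125 (R = (-45)³ = -91125)
R*(-149) + t = -91125*(-149) - 85 = 13577625 - 85 = 13577540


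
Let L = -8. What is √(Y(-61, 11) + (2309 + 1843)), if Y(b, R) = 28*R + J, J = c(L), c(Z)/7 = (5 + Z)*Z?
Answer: 2*√1157 ≈ 68.029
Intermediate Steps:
c(Z) = 7*Z*(5 + Z) (c(Z) = 7*((5 + Z)*Z) = 7*(Z*(5 + Z)) = 7*Z*(5 + Z))
J = 168 (J = 7*(-8)*(5 - 8) = 7*(-8)*(-3) = 168)
Y(b, R) = 168 + 28*R (Y(b, R) = 28*R + 168 = 168 + 28*R)
√(Y(-61, 11) + (2309 + 1843)) = √((168 + 28*11) + (2309 + 1843)) = √((168 + 308) + 4152) = √(476 + 4152) = √4628 = 2*√1157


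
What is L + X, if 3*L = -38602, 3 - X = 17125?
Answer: -89968/3 ≈ -29989.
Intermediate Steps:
X = -17122 (X = 3 - 1*17125 = 3 - 17125 = -17122)
L = -38602/3 (L = (1/3)*(-38602) = -38602/3 ≈ -12867.)
L + X = -38602/3 - 17122 = -89968/3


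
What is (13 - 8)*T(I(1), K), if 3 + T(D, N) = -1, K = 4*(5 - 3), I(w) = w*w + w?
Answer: -20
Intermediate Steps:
I(w) = w + w² (I(w) = w² + w = w + w²)
K = 8 (K = 4*2 = 8)
T(D, N) = -4 (T(D, N) = -3 - 1 = -4)
(13 - 8)*T(I(1), K) = (13 - 8)*(-4) = 5*(-4) = -20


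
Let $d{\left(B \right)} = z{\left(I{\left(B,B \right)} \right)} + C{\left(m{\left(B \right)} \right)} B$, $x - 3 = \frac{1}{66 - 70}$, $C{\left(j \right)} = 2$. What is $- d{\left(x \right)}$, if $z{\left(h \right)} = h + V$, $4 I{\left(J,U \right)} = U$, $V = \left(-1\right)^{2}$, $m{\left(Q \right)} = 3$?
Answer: $- \frac{115}{16} \approx -7.1875$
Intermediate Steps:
$V = 1$
$I{\left(J,U \right)} = \frac{U}{4}$
$z{\left(h \right)} = 1 + h$ ($z{\left(h \right)} = h + 1 = 1 + h$)
$x = \frac{11}{4}$ ($x = 3 + \frac{1}{66 - 70} = 3 + \frac{1}{-4} = 3 - \frac{1}{4} = \frac{11}{4} \approx 2.75$)
$d{\left(B \right)} = 1 + \frac{9 B}{4}$ ($d{\left(B \right)} = \left(1 + \frac{B}{4}\right) + 2 B = 1 + \frac{9 B}{4}$)
$- d{\left(x \right)} = - (1 + \frac{9}{4} \cdot \frac{11}{4}) = - (1 + \frac{99}{16}) = \left(-1\right) \frac{115}{16} = - \frac{115}{16}$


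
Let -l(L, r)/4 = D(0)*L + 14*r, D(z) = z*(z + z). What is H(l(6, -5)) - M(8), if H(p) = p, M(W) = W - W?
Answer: 280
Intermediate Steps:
D(z) = 2*z**2 (D(z) = z*(2*z) = 2*z**2)
M(W) = 0
l(L, r) = -56*r (l(L, r) = -4*((2*0**2)*L + 14*r) = -4*((2*0)*L + 14*r) = -4*(0*L + 14*r) = -4*(0 + 14*r) = -56*r)
H(l(6, -5)) - M(8) = -56*(-5) - 1*0 = 280 + 0 = 280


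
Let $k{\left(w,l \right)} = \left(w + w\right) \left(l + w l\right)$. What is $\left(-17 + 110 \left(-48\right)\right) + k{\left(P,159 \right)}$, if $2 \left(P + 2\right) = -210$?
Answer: $3601459$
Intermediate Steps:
$P = -107$ ($P = -2 + \frac{1}{2} \left(-210\right) = -2 - 105 = -107$)
$k{\left(w,l \right)} = 2 w \left(l + l w\right)$
$\left(-17 + 110 \left(-48\right)\right) + k{\left(P,159 \right)} = \left(-17 + 110 \left(-48\right)\right) + 2 \cdot 159 \left(-107\right) \left(1 - 107\right) = \left(-17 - 5280\right) + 2 \cdot 159 \left(-107\right) \left(-106\right) = -5297 + 3606756 = 3601459$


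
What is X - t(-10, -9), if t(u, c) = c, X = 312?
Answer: 321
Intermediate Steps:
X - t(-10, -9) = 312 - 1*(-9) = 312 + 9 = 321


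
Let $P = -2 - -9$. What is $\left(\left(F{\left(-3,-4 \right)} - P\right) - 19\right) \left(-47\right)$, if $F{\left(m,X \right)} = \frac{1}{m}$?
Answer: $\frac{3713}{3} \approx 1237.7$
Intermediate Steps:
$P = 7$ ($P = -2 + 9 = 7$)
$\left(\left(F{\left(-3,-4 \right)} - P\right) - 19\right) \left(-47\right) = \left(\left(\frac{1}{-3} - 7\right) - 19\right) \left(-47\right) = \left(\left(- \frac{1}{3} - 7\right) - 19\right) \left(-47\right) = \left(- \frac{22}{3} - 19\right) \left(-47\right) = \left(- \frac{79}{3}\right) \left(-47\right) = \frac{3713}{3}$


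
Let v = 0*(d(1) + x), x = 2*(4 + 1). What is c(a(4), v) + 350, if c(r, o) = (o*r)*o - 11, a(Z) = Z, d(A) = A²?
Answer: 339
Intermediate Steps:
x = 10 (x = 2*5 = 10)
v = 0 (v = 0*(1² + 10) = 0*(1 + 10) = 0*11 = 0)
c(r, o) = -11 + r*o² (c(r, o) = r*o² - 11 = -11 + r*o²)
c(a(4), v) + 350 = (-11 + 4*0²) + 350 = (-11 + 4*0) + 350 = (-11 + 0) + 350 = -11 + 350 = 339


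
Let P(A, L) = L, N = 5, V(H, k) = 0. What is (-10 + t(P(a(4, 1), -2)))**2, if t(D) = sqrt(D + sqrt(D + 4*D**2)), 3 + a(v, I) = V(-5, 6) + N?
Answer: (10 - sqrt(-2 + sqrt(14)))**2 ≈ 75.347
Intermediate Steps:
a(v, I) = 2 (a(v, I) = -3 + (0 + 5) = -3 + 5 = 2)
(-10 + t(P(a(4, 1), -2)))**2 = (-10 + sqrt(-2 + sqrt(-2*(1 + 4*(-2)))))**2 = (-10 + sqrt(-2 + sqrt(-2*(1 - 8))))**2 = (-10 + sqrt(-2 + sqrt(-2*(-7))))**2 = (-10 + sqrt(-2 + sqrt(14)))**2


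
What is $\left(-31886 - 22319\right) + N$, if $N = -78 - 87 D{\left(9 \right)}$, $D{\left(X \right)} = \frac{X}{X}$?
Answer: $-54370$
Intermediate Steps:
$D{\left(X \right)} = 1$
$N = -165$ ($N = -78 - 87 = -165$)
$\left(-31886 - 22319\right) + N = \left(-31886 - 22319\right) - 165 = -54205 - 165 = -54370$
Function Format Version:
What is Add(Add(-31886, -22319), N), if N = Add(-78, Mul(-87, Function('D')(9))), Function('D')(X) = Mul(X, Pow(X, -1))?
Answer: -54370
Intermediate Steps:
Function('D')(X) = 1
N = -165 (N = Add(-78, Mul(-87, 1)) = Add(-78, -87) = -165)
Add(Add(-31886, -22319), N) = Add(Add(-31886, -22319), -165) = Add(-54205, -165) = -54370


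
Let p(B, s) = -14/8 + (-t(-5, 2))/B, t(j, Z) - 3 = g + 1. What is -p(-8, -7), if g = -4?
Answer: 7/4 ≈ 1.7500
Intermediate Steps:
t(j, Z) = 0 (t(j, Z) = 3 + (-4 + 1) = 3 - 3 = 0)
p(B, s) = -7/4 (p(B, s) = -14/8 + (-1*0)/B = -14*⅛ + 0/B = -7/4 + 0 = -7/4)
-p(-8, -7) = -1*(-7/4) = 7/4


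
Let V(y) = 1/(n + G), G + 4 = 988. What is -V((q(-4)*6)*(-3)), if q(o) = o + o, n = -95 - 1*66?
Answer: -1/823 ≈ -0.0012151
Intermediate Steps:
G = 984 (G = -4 + 988 = 984)
n = -161 (n = -95 - 66 = -161)
q(o) = 2*o
V(y) = 1/823 (V(y) = 1/(-161 + 984) = 1/823)
-V((q(-4)*6)*(-3)) = -1*1/823 = -1/823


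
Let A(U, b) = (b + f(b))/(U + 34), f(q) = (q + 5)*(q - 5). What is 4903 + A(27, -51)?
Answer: 301608/61 ≈ 4944.4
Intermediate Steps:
f(q) = (-5 + q)*(5 + q) (f(q) = (5 + q)*(-5 + q) = (-5 + q)*(5 + q))
A(U, b) = (-25 + b + b²)/(34 + U) (A(U, b) = (b + (-25 + b²))/(U + 34) = (-25 + b + b²)/(34 + U))
4903 + A(27, -51) = 4903 + (-25 - 51 + (-51)²)/(34 + 27) = 4903 + (-25 - 51 + 2601)/61 = 4903 + (1/61)*2525 = 4903 + 2525/61 = 301608/61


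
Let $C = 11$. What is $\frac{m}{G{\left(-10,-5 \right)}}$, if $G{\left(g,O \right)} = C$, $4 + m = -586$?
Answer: $- \frac{590}{11} \approx -53.636$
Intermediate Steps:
$m = -590$ ($m = -4 - 586 = -590$)
$G{\left(g,O \right)} = 11$
$\frac{m}{G{\left(-10,-5 \right)}} = - \frac{590}{11}$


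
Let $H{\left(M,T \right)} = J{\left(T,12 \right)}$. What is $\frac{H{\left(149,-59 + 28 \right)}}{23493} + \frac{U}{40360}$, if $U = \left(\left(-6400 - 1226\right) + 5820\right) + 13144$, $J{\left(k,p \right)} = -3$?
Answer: $\frac{44373759}{158029580} \approx 0.28079$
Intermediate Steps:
$H{\left(M,T \right)} = -3$
$U = 11338$ ($U = \left(-7626 + 5820\right) + 13144 = -1806 + 13144 = 11338$)
$\frac{H{\left(149,-59 + 28 \right)}}{23493} + \frac{U}{40360} = - \frac{3}{23493} + \frac{11338}{40360} = \left(-3\right) \frac{1}{23493} + 11338 \cdot \frac{1}{40360} = - \frac{1}{7831} + \frac{5669}{20180} = \frac{44373759}{158029580}$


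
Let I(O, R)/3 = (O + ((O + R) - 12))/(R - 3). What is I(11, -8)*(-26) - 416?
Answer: -4420/11 ≈ -401.82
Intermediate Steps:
I(O, R) = 3*(-12 + R + 2*O)/(-3 + R) (I(O, R) = 3*((O + ((O + R) - 12))/(R - 3)) = 3*((O + (-12 + O + R))/(-3 + R)) = 3*((-12 + R + 2*O)/(-3 + R)) = 3*(-12 + R + 2*O)/(-3 + R))
I(11, -8)*(-26) - 416 = (3*(-12 - 8 + 2*11)/(-3 - 8))*(-26) - 416 = (3*(-12 - 8 + 22)/(-11))*(-26) - 416 = (3*(-1/11)*2)*(-26) - 416 = -6/11*(-26) - 416 = 156/11 - 416 = -4420/11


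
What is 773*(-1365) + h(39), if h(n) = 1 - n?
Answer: -1055183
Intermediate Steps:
773*(-1365) + h(39) = 773*(-1365) + (1 - 1*39) = -1055145 + (1 - 39) = -1055145 - 38 = -1055183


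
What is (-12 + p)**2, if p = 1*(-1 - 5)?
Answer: 324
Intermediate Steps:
p = -6 (p = 1*(-6) = -6)
(-12 + p)**2 = (-12 - 6)**2 = (-18)**2 = 324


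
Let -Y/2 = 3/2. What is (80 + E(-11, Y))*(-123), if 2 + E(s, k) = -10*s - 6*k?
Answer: -25338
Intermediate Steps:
Y = -3 (Y = -6/2 = -2*3/2 = -3)
E(s, k) = -2 - 10*s - 6*k (E(s, k) = -2 + (-10*s - 6*k) = -2 - 10*s - 6*k)
(80 + E(-11, Y))*(-123) = (80 + (-2 - 10*(-11) - 6*(-3)))*(-123) = (80 + (-2 + 110 + 18))*(-123) = (80 + 126)*(-123) = 206*(-123) = -25338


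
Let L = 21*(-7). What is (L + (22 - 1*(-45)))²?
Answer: 6400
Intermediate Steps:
L = -147
(L + (22 - 1*(-45)))² = (-147 + (22 - 1*(-45)))² = (-147 + (22 + 45))² = (-147 + 67)² = (-80)² = 6400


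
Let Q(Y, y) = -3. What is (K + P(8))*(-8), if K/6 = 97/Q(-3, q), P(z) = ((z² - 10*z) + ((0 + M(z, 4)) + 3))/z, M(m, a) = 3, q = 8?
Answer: 1562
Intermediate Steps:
P(z) = (6 + z² - 10*z)/z (P(z) = ((z² - 10*z) + ((0 + 3) + 3))/z = ((z² - 10*z) + (3 + 3))/z = ((z² - 10*z) + 6)/z = (6 + z² - 10*z)/z)
K = -194 (K = 6*(97/(-3)) = 6*(97*(-⅓)) = 6*(-97/3) = -194)
(K + P(8))*(-8) = (-194 + (-10 + 8 + 6/8))*(-8) = (-194 + (-10 + 8 + 6*(⅛)))*(-8) = (-194 + (-10 + 8 + ¾))*(-8) = (-194 - 5/4)*(-8) = -781/4*(-8) = 1562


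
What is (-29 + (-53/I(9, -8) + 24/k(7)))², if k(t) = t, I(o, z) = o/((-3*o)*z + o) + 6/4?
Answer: 21335161/5929 ≈ 3598.4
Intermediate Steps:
I(o, z) = 3/2 + o/(o - 3*o*z) (I(o, z) = o/(-3*o*z + o) + 6*(¼) = o/(o - 3*o*z) + 3/2 = 3/2 + o/(o - 3*o*z))
(-29 + (-53/I(9, -8) + 24/k(7)))² = (-29 + (-53*2*(-1 + 3*(-8))/(-5 + 9*(-8)) + 24/7))² = (-29 + (-53*2*(-1 - 24)/(-5 - 72) + 24*(⅐)))² = (-29 + (-53/((½)*(-77)/(-25)) + 24/7))² = (-29 + (-53/((½)*(-1/25)*(-77)) + 24/7))² = (-29 + (-53/77/50 + 24/7))² = (-29 + (-53*50/77 + 24/7))² = (-29 + (-2650/77 + 24/7))² = (-29 - 2386/77)² = (-4619/77)² = 21335161/5929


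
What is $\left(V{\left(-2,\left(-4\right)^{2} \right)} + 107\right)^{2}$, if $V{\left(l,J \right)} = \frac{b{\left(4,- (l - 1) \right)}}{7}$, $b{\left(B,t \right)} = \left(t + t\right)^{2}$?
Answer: $\frac{616225}{49} \approx 12576.0$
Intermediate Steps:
$b{\left(B,t \right)} = 4 t^{2}$ ($b{\left(B,t \right)} = \left(2 t\right)^{2} = 4 t^{2}$)
$V{\left(l,J \right)} = \frac{4 \left(1 - l\right)^{2}}{7}$ ($V{\left(l,J \right)} = \frac{4 \left(- (l - 1)\right)^{2}}{7} = 4 \left(- (-1 + l)\right)^{2} \cdot \frac{1}{7} = 4 \left(1 - l\right)^{2} \cdot \frac{1}{7} = \frac{4 \left(1 - l\right)^{2}}{7}$)
$\left(V{\left(-2,\left(-4\right)^{2} \right)} + 107\right)^{2} = \left(\frac{4 \left(-1 - 2\right)^{2}}{7} + 107\right)^{2} = \left(\frac{4 \left(-3\right)^{2}}{7} + 107\right)^{2} = \left(\frac{4}{7} \cdot 9 + 107\right)^{2} = \left(\frac{36}{7} + 107\right)^{2} = \left(\frac{785}{7}\right)^{2} = \frac{616225}{49}$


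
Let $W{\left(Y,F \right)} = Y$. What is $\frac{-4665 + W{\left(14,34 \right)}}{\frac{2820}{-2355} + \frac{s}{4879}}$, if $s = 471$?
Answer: $\frac{3562679953}{843305} \approx 4224.7$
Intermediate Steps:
$\frac{-4665 + W{\left(14,34 \right)}}{\frac{2820}{-2355} + \frac{s}{4879}} = \frac{-4665 + 14}{\frac{2820}{-2355} + \frac{471}{4879}} = - \frac{4651}{2820 \left(- \frac{1}{2355}\right) + 471 \cdot \frac{1}{4879}} = - \frac{4651}{- \frac{188}{157} + \frac{471}{4879}} = - \frac{4651}{- \frac{843305}{766003}} = \left(-4651\right) \left(- \frac{766003}{843305}\right) = \frac{3562679953}{843305}$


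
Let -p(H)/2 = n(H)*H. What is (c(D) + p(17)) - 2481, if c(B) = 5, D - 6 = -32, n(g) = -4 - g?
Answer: -1762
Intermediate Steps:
D = -26 (D = 6 - 32 = -26)
p(H) = -2*H*(-4 - H) (p(H) = -2*(-4 - H)*H = -2*H*(-4 - H))
(c(D) + p(17)) - 2481 = (5 + 2*17*(4 + 17)) - 2481 = (5 + 2*17*21) - 2481 = (5 + 714) - 2481 = 719 - 2481 = -1762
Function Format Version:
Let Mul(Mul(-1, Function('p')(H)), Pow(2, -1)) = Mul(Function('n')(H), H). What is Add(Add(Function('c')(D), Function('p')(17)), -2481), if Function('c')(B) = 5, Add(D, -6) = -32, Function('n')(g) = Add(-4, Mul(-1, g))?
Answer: -1762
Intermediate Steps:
D = -26 (D = Add(6, -32) = -26)
Function('p')(H) = Mul(-2, H, Add(-4, Mul(-1, H))) (Function('p')(H) = Mul(-2, Mul(Add(-4, Mul(-1, H)), H)) = Mul(-2, Mul(H, Add(-4, Mul(-1, H)))) = Mul(-2, H, Add(-4, Mul(-1, H))))
Add(Add(Function('c')(D), Function('p')(17)), -2481) = Add(Add(5, Mul(2, 17, Add(4, 17))), -2481) = Add(Add(5, Mul(2, 17, 21)), -2481) = Add(Add(5, 714), -2481) = Add(719, -2481) = -1762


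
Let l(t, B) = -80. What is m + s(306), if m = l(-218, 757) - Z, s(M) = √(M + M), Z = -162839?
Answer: 162759 + 6*√17 ≈ 1.6278e+5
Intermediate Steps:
s(M) = √2*√M (s(M) = √(2*M) = √2*√M)
m = 162759 (m = -80 - 1*(-162839) = -80 + 162839 = 162759)
m + s(306) = 162759 + √2*√306 = 162759 + √2*(3*√34) = 162759 + 6*√17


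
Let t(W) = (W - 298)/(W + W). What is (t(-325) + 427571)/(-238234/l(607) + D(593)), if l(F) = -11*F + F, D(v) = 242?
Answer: 18744279579/12329590 ≈ 1520.3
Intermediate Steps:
l(F) = -10*F
t(W) = (-298 + W)/(2*W) (t(W) = (-298 + W)/((2*W)) = (-298 + W)*(1/(2*W)) = (-298 + W)/(2*W))
(t(-325) + 427571)/(-238234/l(607) + D(593)) = ((½)*(-298 - 325)/(-325) + 427571)/(-238234/((-10*607)) + 242) = ((½)*(-1/325)*(-623) + 427571)/(-238234/(-6070) + 242) = (623/650 + 427571)/(-238234*(-1/6070) + 242) = 277921773/(650*(119117/3035 + 242)) = 277921773/(650*(853587/3035)) = (277921773/650)*(3035/853587) = 18744279579/12329590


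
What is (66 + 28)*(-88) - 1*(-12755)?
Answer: 4483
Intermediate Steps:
(66 + 28)*(-88) - 1*(-12755) = 94*(-88) + 12755 = -8272 + 12755 = 4483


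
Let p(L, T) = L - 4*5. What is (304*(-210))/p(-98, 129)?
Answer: 31920/59 ≈ 541.02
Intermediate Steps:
p(L, T) = -20 + L (p(L, T) = L - 20 = -20 + L)
(304*(-210))/p(-98, 129) = (304*(-210))/(-20 - 98) = -63840/(-118) = -63840*(-1/118) = 31920/59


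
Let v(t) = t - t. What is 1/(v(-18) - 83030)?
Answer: -1/83030 ≈ -1.2044e-5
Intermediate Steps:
v(t) = 0
1/(v(-18) - 83030) = 1/(0 - 83030) = 1/(-83030) = -1/83030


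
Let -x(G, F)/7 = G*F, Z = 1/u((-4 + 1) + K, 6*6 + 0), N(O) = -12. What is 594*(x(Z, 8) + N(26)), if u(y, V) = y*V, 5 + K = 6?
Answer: -6666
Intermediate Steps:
K = 1 (K = -5 + 6 = 1)
u(y, V) = V*y
Z = -1/72 (Z = 1/((6*6 + 0)*((-4 + 1) + 1)) = 1/((36 + 0)*(-3 + 1)) = 1/(36*(-2)) = 1/(-72) = -1/72 ≈ -0.013889)
x(G, F) = -7*F*G (x(G, F) = -7*G*F = -7*F*G)
594*(x(Z, 8) + N(26)) = 594*(-7*8*(-1/72) - 12) = 594*(7/9 - 12) = 594*(-101/9) = -6666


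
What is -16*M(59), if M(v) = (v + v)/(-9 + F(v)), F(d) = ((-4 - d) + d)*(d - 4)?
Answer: 1888/229 ≈ 8.2445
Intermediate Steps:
F(d) = 16 - 4*d (F(d) = -4*(-4 + d) = 16 - 4*d)
M(v) = 2*v/(7 - 4*v) (M(v) = (v + v)/(-9 + (16 - 4*v)) = (2*v)/(7 - 4*v) = 2*v/(7 - 4*v))
-16*M(59) = -(-32)*59/(-7 + 4*59) = -(-32)*59/(-7 + 236) = -(-32)*59/229 = -16*(-118/229) = 1888/229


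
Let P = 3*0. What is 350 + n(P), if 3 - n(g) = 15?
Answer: 338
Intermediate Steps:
P = 0
n(g) = -12 (n(g) = 3 - 1*15 = 3 - 15 = -12)
350 + n(P) = 350 - 12 = 338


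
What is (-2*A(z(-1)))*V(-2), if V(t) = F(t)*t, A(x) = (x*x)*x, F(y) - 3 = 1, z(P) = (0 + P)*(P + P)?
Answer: 128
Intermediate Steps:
z(P) = 2*P² (z(P) = P*(2*P) = 2*P²)
F(y) = 4 (F(y) = 3 + 1 = 4)
A(x) = x³ (A(x) = x²*x = x³)
V(t) = 4*t
(-2*A(z(-1)))*V(-2) = (-2*(2*(-1)²)³)*(4*(-2)) = -2*(2*1)³*(-8) = -2*2³*(-8) = -2*8*(-8) = -16*(-8) = 128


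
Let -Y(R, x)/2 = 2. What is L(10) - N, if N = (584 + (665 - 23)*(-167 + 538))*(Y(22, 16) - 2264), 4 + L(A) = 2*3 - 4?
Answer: 541521286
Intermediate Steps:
L(A) = -2 (L(A) = -4 + (2*3 - 4) = -4 + (6 - 4) = -4 + 2 = -2)
Y(R, x) = -4 (Y(R, x) = -2*2 = -4)
N = -541521288 (N = (584 + (665 - 23)*(-167 + 538))*(-4 - 2264) = (584 + 642*371)*(-2268) = (584 + 238182)*(-2268) = 238766*(-2268) = -541521288)
L(10) - N = -2 - 1*(-541521288) = -2 + 541521288 = 541521286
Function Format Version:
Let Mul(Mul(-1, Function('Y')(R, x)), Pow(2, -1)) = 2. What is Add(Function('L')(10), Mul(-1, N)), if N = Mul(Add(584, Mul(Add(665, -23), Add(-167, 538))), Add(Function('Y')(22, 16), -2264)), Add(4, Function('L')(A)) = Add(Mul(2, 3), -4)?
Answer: 541521286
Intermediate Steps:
Function('L')(A) = -2 (Function('L')(A) = Add(-4, Add(Mul(2, 3), -4)) = Add(-4, Add(6, -4)) = Add(-4, 2) = -2)
Function('Y')(R, x) = -4 (Function('Y')(R, x) = Mul(-2, 2) = -4)
N = -541521288 (N = Mul(Add(584, Mul(Add(665, -23), Add(-167, 538))), Add(-4, -2264)) = Mul(Add(584, Mul(642, 371)), -2268) = Mul(Add(584, 238182), -2268) = Mul(238766, -2268) = -541521288)
Add(Function('L')(10), Mul(-1, N)) = Add(-2, Mul(-1, -541521288)) = Add(-2, 541521288) = 541521286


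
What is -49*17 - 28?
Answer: -861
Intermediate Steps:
-49*17 - 28 = -833 - 28 = -861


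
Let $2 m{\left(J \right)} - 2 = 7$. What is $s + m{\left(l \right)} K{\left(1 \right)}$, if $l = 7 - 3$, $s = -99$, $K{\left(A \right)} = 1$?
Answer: $- \frac{189}{2} \approx -94.5$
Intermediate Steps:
$l = 4$
$m{\left(J \right)} = \frac{9}{2}$ ($m{\left(J \right)} = 1 + \frac{1}{2} \cdot 7 = 1 + \frac{7}{2} = \frac{9}{2}$)
$s + m{\left(l \right)} K{\left(1 \right)} = -99 + \frac{9}{2} \cdot 1 = -99 + \frac{9}{2} = - \frac{189}{2}$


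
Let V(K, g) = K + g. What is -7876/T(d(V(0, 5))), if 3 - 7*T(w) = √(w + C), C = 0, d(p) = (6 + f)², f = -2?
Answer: 55132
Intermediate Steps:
d(p) = 16 (d(p) = (6 - 2)² = 4² = 16)
T(w) = 3/7 - √w/7 (T(w) = 3/7 - √(w + 0)/7 = 3/7 - √w/7)
-7876/T(d(V(0, 5))) = -7876/(3/7 - √16/7) = -7876/(3/7 - ⅐*4) = -7876/(3/7 - 4/7) = -7876/(-⅐) = -7876*(-7) = 55132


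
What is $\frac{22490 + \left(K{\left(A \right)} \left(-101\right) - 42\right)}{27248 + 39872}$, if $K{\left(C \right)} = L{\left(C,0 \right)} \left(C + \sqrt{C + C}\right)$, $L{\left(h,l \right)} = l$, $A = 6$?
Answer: $\frac{1403}{4195} \approx 0.33445$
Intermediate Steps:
$K{\left(C \right)} = 0$ ($K{\left(C \right)} = 0 \left(C + \sqrt{C + C}\right) = 0 \left(C + \sqrt{2 C}\right) = 0 \left(C + \sqrt{2} \sqrt{C}\right) = 0$)
$\frac{22490 + \left(K{\left(A \right)} \left(-101\right) - 42\right)}{27248 + 39872} = \frac{22490 + \left(0 \left(-101\right) - 42\right)}{27248 + 39872} = \frac{22490 + \left(0 - 42\right)}{67120} = \left(22490 - 42\right) \frac{1}{67120} = 22448 \cdot \frac{1}{67120} = \frac{1403}{4195}$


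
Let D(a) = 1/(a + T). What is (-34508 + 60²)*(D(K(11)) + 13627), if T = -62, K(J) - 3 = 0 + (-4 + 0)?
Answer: -26534518000/63 ≈ -4.2118e+8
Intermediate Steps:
K(J) = -1 (K(J) = 3 + (0 + (-4 + 0)) = 3 + (0 - 4) = 3 - 4 = -1)
D(a) = 1/(-62 + a) (D(a) = 1/(a - 62) = 1/(-62 + a))
(-34508 + 60²)*(D(K(11)) + 13627) = (-34508 + 60²)*(1/(-62 - 1) + 13627) = (-34508 + 3600)*(1/(-63) + 13627) = -30908*(-1/63 + 13627) = -30908*858500/63 = -26534518000/63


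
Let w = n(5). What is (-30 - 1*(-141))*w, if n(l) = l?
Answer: 555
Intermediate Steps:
w = 5
(-30 - 1*(-141))*w = (-30 - 1*(-141))*5 = (-30 + 141)*5 = 111*5 = 555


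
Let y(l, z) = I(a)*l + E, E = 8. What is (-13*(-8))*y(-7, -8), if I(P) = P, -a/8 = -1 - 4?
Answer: -28288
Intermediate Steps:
a = 40 (a = -8*(-1 - 4) = -8*(-5) = 40)
y(l, z) = 8 + 40*l (y(l, z) = 40*l + 8 = 8 + 40*l)
(-13*(-8))*y(-7, -8) = (-13*(-8))*(8 + 40*(-7)) = 104*(8 - 280) = 104*(-272) = -28288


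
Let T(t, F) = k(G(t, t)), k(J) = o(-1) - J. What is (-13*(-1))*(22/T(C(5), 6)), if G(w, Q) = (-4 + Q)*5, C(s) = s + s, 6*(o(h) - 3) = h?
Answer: -1716/163 ≈ -10.528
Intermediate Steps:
o(h) = 3 + h/6
C(s) = 2*s
G(w, Q) = -20 + 5*Q
k(J) = 17/6 - J (k(J) = (3 + (⅙)*(-1)) - J = (3 - ⅙) - J = 17/6 - J)
T(t, F) = 137/6 - 5*t (T(t, F) = 17/6 - (-20 + 5*t) = 17/6 + (20 - 5*t) = 137/6 - 5*t)
(-13*(-1))*(22/T(C(5), 6)) = (-13*(-1))*(22/(137/6 - 10*5)) = (-1*(-13))*(22/(137/6 - 5*10)) = 13*(22/(137/6 - 50)) = 13*(22/(-163/6)) = 13*(22*(-6/163)) = 13*(-132/163) = -1716/163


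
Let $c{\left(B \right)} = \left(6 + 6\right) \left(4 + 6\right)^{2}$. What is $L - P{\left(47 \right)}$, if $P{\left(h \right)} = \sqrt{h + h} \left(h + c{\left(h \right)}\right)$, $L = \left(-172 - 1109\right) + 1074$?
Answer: $-207 - 1247 \sqrt{94} \approx -12297.0$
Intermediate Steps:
$L = -207$ ($L = -1281 + 1074 = -207$)
$c{\left(B \right)} = 1200$ ($c{\left(B \right)} = 12 \cdot 10^{2} = 12 \cdot 100 = 1200$)
$P{\left(h \right)} = \sqrt{2} \sqrt{h} \left(1200 + h\right)$ ($P{\left(h \right)} = \sqrt{h + h} \left(h + 1200\right) = \sqrt{2 h} \left(1200 + h\right) = \sqrt{2} \sqrt{h} \left(1200 + h\right)$)
$L - P{\left(47 \right)} = -207 - \sqrt{2} \sqrt{47} \left(1200 + 47\right) = -207 - \sqrt{2} \sqrt{47} \cdot 1247 = -207 - 1247 \sqrt{94}$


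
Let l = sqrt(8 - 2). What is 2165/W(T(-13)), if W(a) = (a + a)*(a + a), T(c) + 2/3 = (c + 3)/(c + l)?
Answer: 23128695/32 - 292275*sqrt(6) ≈ 6847.1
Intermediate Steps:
l = sqrt(6) ≈ 2.4495
T(c) = -2/3 + (3 + c)/(c + sqrt(6)) (T(c) = -2/3 + (c + 3)/(c + sqrt(6)) = -2/3 + (3 + c)/(c + sqrt(6)))
W(a) = 4*a**2 (W(a) = (2*a)*(2*a) = 4*a**2)
2165/W(T(-13)) = 2165/((4*((9 - 13 - 2*sqrt(6))/(3*(-13 + sqrt(6))))**2)) = 2165/((4*((-4 - 2*sqrt(6))/(3*(-13 + sqrt(6))))**2)) = 2165/((4*((-4 - 2*sqrt(6))**2/(9*(-13 + sqrt(6))**2)))) = 2165/((4*(-4 - 2*sqrt(6))**2/(9*(-13 + sqrt(6))**2))) = 2165*(9*(-13 + sqrt(6))**2/(4*(-4 - 2*sqrt(6))**2)) = 19485*(-13 + sqrt(6))**2/(4*(-4 - 2*sqrt(6))**2)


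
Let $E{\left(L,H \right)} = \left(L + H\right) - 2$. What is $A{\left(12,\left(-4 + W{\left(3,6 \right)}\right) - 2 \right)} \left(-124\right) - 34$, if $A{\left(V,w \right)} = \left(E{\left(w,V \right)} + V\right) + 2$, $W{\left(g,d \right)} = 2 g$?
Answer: $-3010$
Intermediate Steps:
$E{\left(L,H \right)} = -2 + H + L$ ($E{\left(L,H \right)} = \left(H + L\right) - 2 = -2 + H + L$)
$A{\left(V,w \right)} = w + 2 V$ ($A{\left(V,w \right)} = \left(\left(-2 + V + w\right) + V\right) + 2 = \left(-2 + w + 2 V\right) + 2 = w + 2 V$)
$A{\left(12,\left(-4 + W{\left(3,6 \right)}\right) - 2 \right)} \left(-124\right) - 34 = \left(\left(\left(-4 + 2 \cdot 3\right) - 2\right) + 2 \cdot 12\right) \left(-124\right) - 34 = \left(\left(\left(-4 + 6\right) - 2\right) + 24\right) \left(-124\right) - 34 = \left(\left(2 - 2\right) + 24\right) \left(-124\right) - 34 = \left(0 + 24\right) \left(-124\right) - 34 = 24 \left(-124\right) - 34 = -2976 - 34 = -3010$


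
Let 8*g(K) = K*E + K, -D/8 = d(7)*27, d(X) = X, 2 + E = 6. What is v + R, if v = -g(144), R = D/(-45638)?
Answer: -2052954/22819 ≈ -89.967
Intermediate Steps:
E = 4 (E = -2 + 6 = 4)
D = -1512 (D = -56*27 = -8*189 = -1512)
g(K) = 5*K/8 (g(K) = (K*4 + K)/8 = (4*K + K)/8 = (5*K)/8 = 5*K/8)
R = 756/22819 (R = -1512/(-45638) = -1512*(-1/45638) = 756/22819 ≈ 0.033130)
v = -90 (v = -5*144/8 = -1*90 = -90)
v + R = -90 + 756/22819 = -2052954/22819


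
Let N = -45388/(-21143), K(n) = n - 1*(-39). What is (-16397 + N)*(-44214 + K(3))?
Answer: 15311622309876/21143 ≈ 7.2419e+8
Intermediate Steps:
K(n) = 39 + n (K(n) = n + 39 = 39 + n)
N = 45388/21143 (N = -45388*(-1/21143) = 45388/21143 ≈ 2.1467)
(-16397 + N)*(-44214 + K(3)) = (-16397 + 45388/21143)*(-44214 + (39 + 3)) = -346636383*(-44214 + 42)/21143 = -346636383/21143*(-44172) = 15311622309876/21143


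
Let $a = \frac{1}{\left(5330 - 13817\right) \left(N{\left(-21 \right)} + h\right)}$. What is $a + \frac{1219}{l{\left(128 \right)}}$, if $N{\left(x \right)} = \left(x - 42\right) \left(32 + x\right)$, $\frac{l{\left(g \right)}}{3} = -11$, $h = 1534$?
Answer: $- \frac{2900231402}{78513237} \approx -36.939$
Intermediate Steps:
$l{\left(g \right)} = -33$ ($l{\left(g \right)} = 3 \left(-11\right) = -33$)
$N{\left(x \right)} = \left(-42 + x\right) \left(32 + x\right)$
$a = - \frac{1}{7137567}$ ($a = \frac{1}{\left(5330 - 13817\right) \left(\left(-1344 + \left(-21\right)^{2} - -210\right) + 1534\right)} = \frac{1}{\left(-8487\right) \left(\left(-1344 + 441 + 210\right) + 1534\right)} = \frac{1}{\left(-8487\right) \left(-693 + 1534\right)} = \frac{1}{\left(-8487\right) 841} = \frac{1}{-7137567} = - \frac{1}{7137567} \approx -1.401 \cdot 10^{-7}$)
$a + \frac{1219}{l{\left(128 \right)}} = - \frac{1}{7137567} + \frac{1219}{-33} = - \frac{1}{7137567} + 1219 \left(- \frac{1}{33}\right) = - \frac{1}{7137567} - \frac{1219}{33} = - \frac{2900231402}{78513237}$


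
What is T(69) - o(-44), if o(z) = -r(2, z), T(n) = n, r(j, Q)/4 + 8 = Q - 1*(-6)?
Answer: -115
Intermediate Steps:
r(j, Q) = -8 + 4*Q (r(j, Q) = -32 + 4*(Q - 1*(-6)) = -32 + 4*(Q + 6) = -32 + 4*(6 + Q) = -32 + (24 + 4*Q) = -8 + 4*Q)
o(z) = 8 - 4*z (o(z) = -(-8 + 4*z) = 8 - 4*z)
T(69) - o(-44) = 69 - (8 - 4*(-44)) = 69 - (8 + 176) = 69 - 1*184 = 69 - 184 = -115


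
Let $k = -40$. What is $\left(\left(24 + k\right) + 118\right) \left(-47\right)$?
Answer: $-4794$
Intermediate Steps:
$\left(\left(24 + k\right) + 118\right) \left(-47\right) = \left(\left(24 - 40\right) + 118\right) \left(-47\right) = \left(-16 + 118\right) \left(-47\right) = 102 \left(-47\right) = -4794$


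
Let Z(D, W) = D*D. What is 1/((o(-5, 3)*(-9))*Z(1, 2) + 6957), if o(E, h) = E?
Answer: 1/7002 ≈ 0.00014282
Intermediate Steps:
Z(D, W) = D²
1/((o(-5, 3)*(-9))*Z(1, 2) + 6957) = 1/(-5*(-9)*1² + 6957) = 1/(45*1 + 6957) = 1/(45 + 6957) = 1/7002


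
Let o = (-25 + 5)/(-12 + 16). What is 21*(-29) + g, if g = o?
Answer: -614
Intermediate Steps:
o = -5 (o = -20/4 = -20*¼ = -5)
g = -5
21*(-29) + g = 21*(-29) - 5 = -609 - 5 = -614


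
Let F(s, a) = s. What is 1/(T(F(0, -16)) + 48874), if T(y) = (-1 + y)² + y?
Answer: 1/48875 ≈ 2.0460e-5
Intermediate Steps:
T(y) = y + (-1 + y)²
1/(T(F(0, -16)) + 48874) = 1/((0 + (-1 + 0)²) + 48874) = 1/((0 + (-1)²) + 48874) = 1/((0 + 1) + 48874) = 1/(1 + 48874) = 1/48875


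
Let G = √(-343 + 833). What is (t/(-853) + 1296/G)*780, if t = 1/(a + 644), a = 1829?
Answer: -780/2109469 + 101088*√10/7 ≈ 45667.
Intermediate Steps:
G = 7*√10 (G = √490 = 7*√10 ≈ 22.136)
t = 1/2473 (t = 1/(1829 + 644) = 1/2473 ≈ 0.00040437)
(t/(-853) + 1296/G)*780 = ((1/2473)/(-853) + 1296/((7*√10)))*780 = ((1/2473)*(-1/853) + 1296*(√10/70))*780 = (-1/2109469 + 648*√10/35)*780 = -780/2109469 + 101088*√10/7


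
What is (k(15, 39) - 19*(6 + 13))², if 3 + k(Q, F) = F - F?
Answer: 132496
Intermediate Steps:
k(Q, F) = -3 (k(Q, F) = -3 + (F - F) = -3 + 0 = -3)
(k(15, 39) - 19*(6 + 13))² = (-3 - 19*(6 + 13))² = (-3 - 19*19)² = (-3 - 361)² = (-364)² = 132496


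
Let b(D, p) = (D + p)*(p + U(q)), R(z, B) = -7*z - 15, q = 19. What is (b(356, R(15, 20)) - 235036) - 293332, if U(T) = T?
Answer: -552204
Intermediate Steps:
R(z, B) = -15 - 7*z
b(D, p) = (19 + p)*(D + p) (b(D, p) = (D + p)*(p + 19) = (D + p)*(19 + p) = (19 + p)*(D + p))
(b(356, R(15, 20)) - 235036) - 293332 = (((-15 - 7*15)**2 + 19*356 + 19*(-15 - 7*15) + 356*(-15 - 7*15)) - 235036) - 293332 = (((-15 - 105)**2 + 6764 + 19*(-15 - 105) + 356*(-15 - 105)) - 235036) - 293332 = (((-120)**2 + 6764 + 19*(-120) + 356*(-120)) - 235036) - 293332 = ((14400 + 6764 - 2280 - 42720) - 235036) - 293332 = (-23836 - 235036) - 293332 = -258872 - 293332 = -552204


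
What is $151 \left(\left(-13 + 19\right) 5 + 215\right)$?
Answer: $36995$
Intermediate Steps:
$151 \left(\left(-13 + 19\right) 5 + 215\right) = 151 \left(6 \cdot 5 + 215\right) = 151 \left(30 + 215\right) = 151 \cdot 245 = 36995$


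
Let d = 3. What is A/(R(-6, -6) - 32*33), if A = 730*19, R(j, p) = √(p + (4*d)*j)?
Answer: -2441120/185869 - 6935*I*√78/557607 ≈ -13.134 - 0.10984*I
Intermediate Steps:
R(j, p) = √(p + 12*j) (R(j, p) = √(p + (4*3)*j) = √(p + 12*j))
A = 13870
A/(R(-6, -6) - 32*33) = 13870/(√(-6 + 12*(-6)) - 32*33) = 13870/(√(-6 - 72) - 1056) = 13870/(√(-78) - 1056) = 13870/(I*√78 - 1056) = 13870/(-1056 + I*√78)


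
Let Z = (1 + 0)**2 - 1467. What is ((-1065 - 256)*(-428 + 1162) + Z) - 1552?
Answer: -972632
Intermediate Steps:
Z = -1466 (Z = 1**2 - 1467 = 1 - 1467 = -1466)
((-1065 - 256)*(-428 + 1162) + Z) - 1552 = ((-1065 - 256)*(-428 + 1162) - 1466) - 1552 = (-1321*734 - 1466) - 1552 = (-969614 - 1466) - 1552 = -971080 - 1552 = -972632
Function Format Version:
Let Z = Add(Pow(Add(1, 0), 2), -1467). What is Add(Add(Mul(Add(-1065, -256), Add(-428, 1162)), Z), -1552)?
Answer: -972632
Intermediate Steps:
Z = -1466 (Z = Add(Pow(1, 2), -1467) = Add(1, -1467) = -1466)
Add(Add(Mul(Add(-1065, -256), Add(-428, 1162)), Z), -1552) = Add(Add(Mul(Add(-1065, -256), Add(-428, 1162)), -1466), -1552) = Add(Add(Mul(-1321, 734), -1466), -1552) = Add(Add(-969614, -1466), -1552) = Add(-971080, -1552) = -972632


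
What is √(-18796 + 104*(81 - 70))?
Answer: 2*I*√4413 ≈ 132.86*I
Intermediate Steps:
√(-18796 + 104*(81 - 70)) = √(-18796 + 104*11) = √(-18796 + 1144) = √(-17652) = 2*I*√4413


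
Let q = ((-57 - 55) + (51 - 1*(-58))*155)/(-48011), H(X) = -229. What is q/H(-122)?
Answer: 16783/10994519 ≈ 0.0015265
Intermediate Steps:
q = -16783/48011 (q = (-112 + (51 + 58)*155)*(-1/48011) = (-112 + 109*155)*(-1/48011) = (-112 + 16895)*(-1/48011) = 16783*(-1/48011) = -16783/48011 ≈ -0.34957)
q/H(-122) = -16783/48011/(-229) = -16783/48011*(-1/229) = 16783/10994519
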